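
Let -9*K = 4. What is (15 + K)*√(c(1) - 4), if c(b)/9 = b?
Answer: 131*√5/9 ≈ 32.547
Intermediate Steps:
K = -4/9 (K = -⅑*4 = -4/9 ≈ -0.44444)
c(b) = 9*b
(15 + K)*√(c(1) - 4) = (15 - 4/9)*√(9*1 - 4) = 131*√(9 - 4)/9 = 131*√5/9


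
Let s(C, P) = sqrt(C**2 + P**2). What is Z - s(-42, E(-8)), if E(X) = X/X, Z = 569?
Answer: 569 - sqrt(1765) ≈ 526.99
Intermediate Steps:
E(X) = 1
Z - s(-42, E(-8)) = 569 - sqrt((-42)**2 + 1**2) = 569 - sqrt(1764 + 1) = 569 - sqrt(1765)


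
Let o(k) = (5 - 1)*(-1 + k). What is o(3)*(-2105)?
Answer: -16840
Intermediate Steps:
o(k) = -4 + 4*k (o(k) = 4*(-1 + k) = -4 + 4*k)
o(3)*(-2105) = (-4 + 4*3)*(-2105) = (-4 + 12)*(-2105) = 8*(-2105) = -16840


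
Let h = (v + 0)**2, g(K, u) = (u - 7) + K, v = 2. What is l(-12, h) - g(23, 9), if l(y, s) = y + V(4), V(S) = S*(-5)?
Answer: -57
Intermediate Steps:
g(K, u) = -7 + K + u (g(K, u) = (-7 + u) + K = -7 + K + u)
V(S) = -5*S
h = 4 (h = (2 + 0)**2 = 2**2 = 4)
l(y, s) = -20 + y (l(y, s) = y - 5*4 = y - 20 = -20 + y)
l(-12, h) - g(23, 9) = (-20 - 12) - (-7 + 23 + 9) = -32 - 1*25 = -32 - 25 = -57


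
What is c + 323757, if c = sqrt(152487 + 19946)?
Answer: 323757 + sqrt(172433) ≈ 3.2417e+5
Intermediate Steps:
c = sqrt(172433) ≈ 415.25
c + 323757 = sqrt(172433) + 323757 = 323757 + sqrt(172433)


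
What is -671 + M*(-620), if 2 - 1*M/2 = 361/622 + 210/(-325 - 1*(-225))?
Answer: -1565985/311 ≈ -5035.3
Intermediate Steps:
M = 10946/1555 (M = 4 - 2*(361/622 + 210/(-325 - 1*(-225))) = 4 - 2*(361*(1/622) + 210/(-325 + 225)) = 4 - 2*(361/622 + 210/(-100)) = 4 - 2*(361/622 + 210*(-1/100)) = 4 - 2*(361/622 - 21/10) = 4 - 2*(-2363/1555) = 4 + 4726/1555 = 10946/1555 ≈ 7.0392)
-671 + M*(-620) = -671 + (10946/1555)*(-620) = -671 - 1357304/311 = -1565985/311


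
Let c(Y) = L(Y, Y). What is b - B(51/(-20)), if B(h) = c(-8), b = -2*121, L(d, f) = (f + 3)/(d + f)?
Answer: -3877/16 ≈ -242.31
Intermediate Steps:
L(d, f) = (3 + f)/(d + f)
c(Y) = (3 + Y)/(2*Y) (c(Y) = (3 + Y)/(Y + Y) = (3 + Y)/((2*Y)) = (1/(2*Y))*(3 + Y) = (3 + Y)/(2*Y))
b = -242
B(h) = 5/16 (B(h) = (½)*(3 - 8)/(-8) = (½)*(-⅛)*(-5) = 5/16)
b - B(51/(-20)) = -242 - 1*5/16 = -242 - 5/16 = -3877/16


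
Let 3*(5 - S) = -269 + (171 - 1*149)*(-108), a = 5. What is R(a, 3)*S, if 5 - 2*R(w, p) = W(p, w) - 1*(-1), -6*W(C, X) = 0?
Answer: 5320/3 ≈ 1773.3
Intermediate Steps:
W(C, X) = 0 (W(C, X) = -⅙*0 = 0)
R(w, p) = 2 (R(w, p) = 5/2 - (0 - 1*(-1))/2 = 5/2 - (0 + 1)/2 = 5/2 - ½*1 = 5/2 - ½ = 2)
S = 2660/3 (S = 5 - (-269 + (171 - 1*149)*(-108))/3 = 5 - (-269 + (171 - 149)*(-108))/3 = 5 - (-269 + 22*(-108))/3 = 5 - (-269 - 2376)/3 = 5 - ⅓*(-2645) = 5 + 2645/3 = 2660/3 ≈ 886.67)
R(a, 3)*S = 2*(2660/3) = 5320/3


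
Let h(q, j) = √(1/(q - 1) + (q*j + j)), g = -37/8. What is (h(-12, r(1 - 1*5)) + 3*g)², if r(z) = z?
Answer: 196717/832 - 111*√7423/52 ≈ 52.527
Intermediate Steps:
g = -37/8 (g = -37*⅛ = -37/8 ≈ -4.6250)
h(q, j) = √(j + 1/(-1 + q) + j*q) (h(q, j) = √(1/(-1 + q) + (j*q + j)) = √(1/(-1 + q) + (j + j*q)) = √(j + 1/(-1 + q) + j*q))
(h(-12, r(1 - 1*5)) + 3*g)² = (√((1 - (1 - 1*5) + (1 - 1*5)*(-12)²)/(-1 - 12)) + 3*(-37/8))² = (√((1 - (1 - 5) + (1 - 5)*144)/(-13)) - 111/8)² = (√(-(1 - 1*(-4) - 4*144)/13) - 111/8)² = (√(-(1 + 4 - 576)/13) - 111/8)² = (√(-1/13*(-571)) - 111/8)² = (√(571/13) - 111/8)² = (√7423/13 - 111/8)² = (-111/8 + √7423/13)²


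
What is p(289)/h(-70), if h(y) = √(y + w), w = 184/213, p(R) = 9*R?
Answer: -2601*I*√3136638/14726 ≈ -312.81*I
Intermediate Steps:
w = 184/213 (w = 184*(1/213) = 184/213 ≈ 0.86385)
h(y) = √(184/213 + y) (h(y) = √(y + 184/213) = √(184/213 + y))
p(289)/h(-70) = (9*289)/((√(39192 + 45369*(-70))/213)) = 2601/((√(39192 - 3175830)/213)) = 2601/((√(-3136638)/213)) = 2601/(((I*√3136638)/213)) = 2601/((I*√3136638/213)) = 2601*(-I*√3136638/14726) = -2601*I*√3136638/14726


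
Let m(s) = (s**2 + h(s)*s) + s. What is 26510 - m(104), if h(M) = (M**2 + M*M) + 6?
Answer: -2234762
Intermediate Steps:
h(M) = 6 + 2*M**2 (h(M) = (M**2 + M**2) + 6 = 2*M**2 + 6 = 6 + 2*M**2)
m(s) = s + s**2 + s*(6 + 2*s**2) (m(s) = (s**2 + (6 + 2*s**2)*s) + s = (s**2 + s*(6 + 2*s**2)) + s = s + s**2 + s*(6 + 2*s**2))
26510 - m(104) = 26510 - 104*(7 + 104 + 2*104**2) = 26510 - 104*(7 + 104 + 2*10816) = 26510 - 104*(7 + 104 + 21632) = 26510 - 104*21743 = 26510 - 1*2261272 = 26510 - 2261272 = -2234762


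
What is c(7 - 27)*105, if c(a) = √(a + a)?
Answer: 210*I*√10 ≈ 664.08*I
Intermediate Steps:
c(a) = √2*√a (c(a) = √(2*a) = √2*√a)
c(7 - 27)*105 = (√2*√(7 - 27))*105 = (√2*√(-20))*105 = (√2*(2*I*√5))*105 = (2*I*√10)*105 = 210*I*√10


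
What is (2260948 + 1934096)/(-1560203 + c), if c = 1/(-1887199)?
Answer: -188497210518/70105084319 ≈ -2.6888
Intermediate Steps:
c = -1/1887199 ≈ -5.2989e-7
(2260948 + 1934096)/(-1560203 + c) = (2260948 + 1934096)/(-1560203 - 1/1887199) = 4195044/(-2944413541398/1887199) = 4195044*(-1887199/2944413541398) = -188497210518/70105084319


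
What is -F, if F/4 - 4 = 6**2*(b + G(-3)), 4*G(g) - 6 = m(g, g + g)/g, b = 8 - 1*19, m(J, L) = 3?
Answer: 1388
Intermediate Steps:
b = -11 (b = 8 - 19 = -11)
G(g) = 3/2 + 3/(4*g) (G(g) = 3/2 + (3/g)/4 = 3/2 + 3/(4*g))
F = -1388 (F = 16 + 4*(6**2*(-11 + (3/4)*(1 + 2*(-3))/(-3))) = 16 + 4*(36*(-11 + (3/4)*(-1/3)*(1 - 6))) = 16 + 4*(36*(-11 + (3/4)*(-1/3)*(-5))) = 16 + 4*(36*(-11 + 5/4)) = 16 + 4*(36*(-39/4)) = 16 + 4*(-351) = 16 - 1404 = -1388)
-F = -1*(-1388) = 1388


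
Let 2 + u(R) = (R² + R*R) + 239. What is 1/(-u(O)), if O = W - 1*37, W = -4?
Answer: -1/3599 ≈ -0.00027785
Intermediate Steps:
O = -41 (O = -4 - 1*37 = -4 - 37 = -41)
u(R) = 237 + 2*R² (u(R) = -2 + ((R² + R*R) + 239) = -2 + ((R² + R²) + 239) = -2 + (2*R² + 239) = -2 + (239 + 2*R²) = 237 + 2*R²)
1/(-u(O)) = 1/(-(237 + 2*(-41)²)) = 1/(-(237 + 2*1681)) = 1/(-(237 + 3362)) = 1/(-1*3599) = 1/(-3599) = -1/3599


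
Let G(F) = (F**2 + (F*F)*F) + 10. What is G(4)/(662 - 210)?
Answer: 45/226 ≈ 0.19912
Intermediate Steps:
G(F) = 10 + F**2 + F**3 (G(F) = (F**2 + F**2*F) + 10 = (F**2 + F**3) + 10 = 10 + F**2 + F**3)
G(4)/(662 - 210) = (10 + 4**2 + 4**3)/(662 - 210) = (10 + 16 + 64)/452 = (1/452)*90 = 45/226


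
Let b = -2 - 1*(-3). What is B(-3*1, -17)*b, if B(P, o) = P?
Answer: -3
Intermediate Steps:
b = 1 (b = -2 + 3 = 1)
B(-3*1, -17)*b = -3*1*1 = -3*1 = -3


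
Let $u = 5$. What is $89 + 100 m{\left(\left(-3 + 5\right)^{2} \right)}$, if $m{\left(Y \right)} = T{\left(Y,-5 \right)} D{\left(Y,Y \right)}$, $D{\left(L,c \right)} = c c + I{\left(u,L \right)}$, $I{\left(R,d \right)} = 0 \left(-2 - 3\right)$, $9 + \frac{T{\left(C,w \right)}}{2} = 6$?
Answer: $-9511$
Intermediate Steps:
$T{\left(C,w \right)} = -6$ ($T{\left(C,w \right)} = -18 + 2 \cdot 6 = -18 + 12 = -6$)
$I{\left(R,d \right)} = 0$ ($I{\left(R,d \right)} = 0 \left(-5\right) = 0$)
$D{\left(L,c \right)} = c^{2}$ ($D{\left(L,c \right)} = c c + 0 = c^{2} + 0 = c^{2}$)
$m{\left(Y \right)} = - 6 Y^{2}$
$89 + 100 m{\left(\left(-3 + 5\right)^{2} \right)} = 89 + 100 \left(- 6 \left(\left(-3 + 5\right)^{2}\right)^{2}\right) = 89 + 100 \left(- 6 \left(2^{2}\right)^{2}\right) = 89 + 100 \left(- 6 \cdot 4^{2}\right) = 89 + 100 \left(\left(-6\right) 16\right) = 89 + 100 \left(-96\right) = 89 - 9600 = -9511$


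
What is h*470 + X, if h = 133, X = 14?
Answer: 62524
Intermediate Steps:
h*470 + X = 133*470 + 14 = 62510 + 14 = 62524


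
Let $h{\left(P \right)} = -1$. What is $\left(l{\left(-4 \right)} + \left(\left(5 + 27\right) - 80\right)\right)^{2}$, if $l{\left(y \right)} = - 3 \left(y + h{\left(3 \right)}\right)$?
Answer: $1089$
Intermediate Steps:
$l{\left(y \right)} = 3 - 3 y$ ($l{\left(y \right)} = - 3 \left(y - 1\right) = - 3 \left(-1 + y\right) = 3 - 3 y$)
$\left(l{\left(-4 \right)} + \left(\left(5 + 27\right) - 80\right)\right)^{2} = \left(\left(3 - -12\right) + \left(\left(5 + 27\right) - 80\right)\right)^{2} = \left(\left(3 + 12\right) + \left(32 - 80\right)\right)^{2} = \left(15 - 48\right)^{2} = \left(-33\right)^{2} = 1089$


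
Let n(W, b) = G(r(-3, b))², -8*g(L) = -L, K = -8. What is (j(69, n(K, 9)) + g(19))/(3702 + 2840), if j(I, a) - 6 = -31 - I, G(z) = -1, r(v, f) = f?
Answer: -733/52336 ≈ -0.014006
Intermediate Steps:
g(L) = L/8 (g(L) = -(-1)*L/8 = L/8)
n(W, b) = 1 (n(W, b) = (-1)² = 1)
j(I, a) = -25 - I (j(I, a) = 6 + (-31 - I) = -25 - I)
(j(69, n(K, 9)) + g(19))/(3702 + 2840) = ((-25 - 1*69) + (⅛)*19)/(3702 + 2840) = ((-25 - 69) + 19/8)/6542 = (-94 + 19/8)*(1/6542) = -733/8*1/6542 = -733/52336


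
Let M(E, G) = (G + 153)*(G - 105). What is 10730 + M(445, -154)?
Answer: 10989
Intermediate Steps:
M(E, G) = (-105 + G)*(153 + G) (M(E, G) = (153 + G)*(-105 + G) = (-105 + G)*(153 + G))
10730 + M(445, -154) = 10730 + (-16065 + (-154)² + 48*(-154)) = 10730 + (-16065 + 23716 - 7392) = 10730 + 259 = 10989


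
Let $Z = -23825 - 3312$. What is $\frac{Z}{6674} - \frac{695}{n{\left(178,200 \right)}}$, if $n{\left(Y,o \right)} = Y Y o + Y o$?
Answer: $- \frac{17293245723}{4252939760} \approx -4.0662$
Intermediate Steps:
$n{\left(Y,o \right)} = Y o + o Y^{2}$ ($n{\left(Y,o \right)} = Y^{2} o + Y o = o Y^{2} + Y o = Y o + o Y^{2}$)
$Z = -27137$
$\frac{Z}{6674} - \frac{695}{n{\left(178,200 \right)}} = - \frac{27137}{6674} - \frac{695}{178 \cdot 200 \left(1 + 178\right)} = \left(-27137\right) \frac{1}{6674} - \frac{695}{178 \cdot 200 \cdot 179} = - \frac{27137}{6674} - \frac{695}{6372400} = - \frac{27137}{6674} - \frac{139}{1274480} = - \frac{17293245723}{4252939760}$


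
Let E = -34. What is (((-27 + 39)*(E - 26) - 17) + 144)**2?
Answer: 351649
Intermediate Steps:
(((-27 + 39)*(E - 26) - 17) + 144)**2 = (((-27 + 39)*(-34 - 26) - 17) + 144)**2 = ((12*(-60) - 17) + 144)**2 = ((-720 - 17) + 144)**2 = (-737 + 144)**2 = (-593)**2 = 351649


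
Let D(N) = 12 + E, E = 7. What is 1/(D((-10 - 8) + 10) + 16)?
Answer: 1/35 ≈ 0.028571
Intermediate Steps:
D(N) = 19 (D(N) = 12 + 7 = 19)
1/(D((-10 - 8) + 10) + 16) = 1/(19 + 16) = 1/35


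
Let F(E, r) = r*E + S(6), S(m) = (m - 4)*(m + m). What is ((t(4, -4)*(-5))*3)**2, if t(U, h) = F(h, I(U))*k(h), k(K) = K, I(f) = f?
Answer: 230400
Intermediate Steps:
S(m) = 2*m*(-4 + m) (S(m) = (-4 + m)*(2*m) = 2*m*(-4 + m))
F(E, r) = 24 + E*r (F(E, r) = r*E + 2*6*(-4 + 6) = E*r + 2*6*2 = E*r + 24 = 24 + E*r)
t(U, h) = h*(24 + U*h) (t(U, h) = (24 + h*U)*h = (24 + U*h)*h = h*(24 + U*h))
((t(4, -4)*(-5))*3)**2 = ((-4*(24 + 4*(-4))*(-5))*3)**2 = ((-4*(24 - 16)*(-5))*3)**2 = ((-4*8*(-5))*3)**2 = (-32*(-5)*3)**2 = (160*3)**2 = 480**2 = 230400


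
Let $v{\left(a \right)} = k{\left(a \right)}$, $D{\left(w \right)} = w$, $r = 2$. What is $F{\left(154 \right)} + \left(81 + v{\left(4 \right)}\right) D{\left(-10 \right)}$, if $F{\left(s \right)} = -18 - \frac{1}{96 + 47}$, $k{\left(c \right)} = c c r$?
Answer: $- \frac{164165}{143} \approx -1148.0$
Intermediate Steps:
$k{\left(c \right)} = 2 c^{2}$ ($k{\left(c \right)} = c c 2 = c^{2} \cdot 2 = 2 c^{2}$)
$v{\left(a \right)} = 2 a^{2}$
$F{\left(s \right)} = - \frac{2575}{143}$ ($F{\left(s \right)} = -18 - \frac{1}{143} = - \frac{2575}{143}$)
$F{\left(154 \right)} + \left(81 + v{\left(4 \right)}\right) D{\left(-10 \right)} = - \frac{2575}{143} + \left(81 + 2 \cdot 4^{2}\right) \left(-10\right) = - \frac{2575}{143} + \left(81 + 2 \cdot 16\right) \left(-10\right) = - \frac{2575}{143} + \left(81 + 32\right) \left(-10\right) = - \frac{2575}{143} + 113 \left(-10\right) = - \frac{2575}{143} - 1130 = - \frac{164165}{143}$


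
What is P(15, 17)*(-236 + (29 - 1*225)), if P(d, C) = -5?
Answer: 2160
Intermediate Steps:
P(15, 17)*(-236 + (29 - 1*225)) = -5*(-236 + (29 - 1*225)) = -5*(-236 + (29 - 225)) = -5*(-236 - 196) = -5*(-432) = 2160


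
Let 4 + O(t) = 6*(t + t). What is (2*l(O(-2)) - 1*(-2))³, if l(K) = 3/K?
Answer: 15625/2744 ≈ 5.6942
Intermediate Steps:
O(t) = -4 + 12*t (O(t) = -4 + 6*(t + t) = -4 + 6*(2*t) = -4 + 12*t)
(2*l(O(-2)) - 1*(-2))³ = (2*(3/(-4 + 12*(-2))) - 1*(-2))³ = (2*(3/(-4 - 24)) + 2)³ = (2*(3/(-28)) + 2)³ = (2*(3*(-1/28)) + 2)³ = (2*(-3/28) + 2)³ = (-3/14 + 2)³ = (25/14)³ = 15625/2744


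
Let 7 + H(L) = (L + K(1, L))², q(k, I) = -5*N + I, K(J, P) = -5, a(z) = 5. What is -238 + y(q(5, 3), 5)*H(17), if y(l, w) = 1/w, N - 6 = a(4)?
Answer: -1053/5 ≈ -210.60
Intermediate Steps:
N = 11 (N = 6 + 5 = 11)
q(k, I) = -55 + I (q(k, I) = -5*11 + I = -55 + I)
H(L) = -7 + (-5 + L)² (H(L) = -7 + (L - 5)² = -7 + (-5 + L)²)
-238 + y(q(5, 3), 5)*H(17) = -238 + (-7 + (-5 + 17)²)/5 = -238 + (-7 + 12²)/5 = -238 + (-7 + 144)/5 = -238 + (⅕)*137 = -238 + 137/5 = -1053/5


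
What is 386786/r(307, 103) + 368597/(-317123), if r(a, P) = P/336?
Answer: 41213297558317/32663669 ≈ 1.2617e+6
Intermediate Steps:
r(a, P) = P/336 (r(a, P) = P*(1/336) = P/336)
386786/r(307, 103) + 368597/(-317123) = 386786/(((1/336)*103)) + 368597/(-317123) = 386786/(103/336) + 368597*(-1/317123) = 386786*(336/103) - 368597/317123 = 129960096/103 - 368597/317123 = 41213297558317/32663669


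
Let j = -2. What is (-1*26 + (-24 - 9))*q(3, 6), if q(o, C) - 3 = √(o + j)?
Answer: -236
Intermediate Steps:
q(o, C) = 3 + √(-2 + o) (q(o, C) = 3 + √(o - 2) = 3 + √(-2 + o))
(-1*26 + (-24 - 9))*q(3, 6) = (-1*26 + (-24 - 9))*(3 + √(-2 + 3)) = (-26 - 33)*(3 + √1) = -59*(3 + 1) = -59*4 = -236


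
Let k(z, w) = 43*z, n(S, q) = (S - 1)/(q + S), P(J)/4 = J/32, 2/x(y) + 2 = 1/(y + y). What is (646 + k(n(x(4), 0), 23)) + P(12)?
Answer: 11693/16 ≈ 730.81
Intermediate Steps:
x(y) = 2/(-2 + 1/(2*y)) (x(y) = 2/(-2 + 1/(y + y)) = 2/(-2 + 1/(2*y)))
P(J) = J/8 (P(J) = 4*(J/32) = J/8)
n(S, q) = (-1 + S)/(S + q)
(646 + k(n(x(4), 0), 23)) + P(12) = (646 + 43*((-1 - 4*4/(-1 + 4*4))/(-4*4/(-1 + 4*4) + 0))) + (⅛)*12 = (646 + 43*((-1 - 4*4/(-1 + 16))/(-4*4/(-1 + 16) + 0))) + 3/2 = (646 + 43*((-1 - 4*4/15)/(-4*4/15 + 0))) + 3/2 = (646 + 43*((-1 - 4*4*1/15)/(-4*4*1/15 + 0))) + 3/2 = (646 + 43*((-1 - 16/15)/(-16/15 + 0))) + 3/2 = (646 + 43*(-31/15/(-16/15))) + 3/2 = (646 + 43*(-15/16*(-31/15))) + 3/2 = (646 + 43*(31/16)) + 3/2 = (646 + 1333/16) + 3/2 = 11669/16 + 3/2 = 11693/16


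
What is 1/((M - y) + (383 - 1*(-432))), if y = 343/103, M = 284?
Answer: 103/112854 ≈ 0.00091268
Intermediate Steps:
y = 343/103 (y = 343*(1/103) = 343/103 ≈ 3.3301)
1/((M - y) + (383 - 1*(-432))) = 1/((284 - 1*343/103) + (383 - 1*(-432))) = 1/((284 - 343/103) + (383 + 432)) = 1/(28909/103 + 815) = 1/(112854/103) = 103/112854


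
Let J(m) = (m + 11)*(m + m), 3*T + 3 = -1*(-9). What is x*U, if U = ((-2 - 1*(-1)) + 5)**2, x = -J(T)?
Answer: -832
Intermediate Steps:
T = 2 (T = -1 + (-1*(-9))/3 = -1 + (1/3)*9 = -1 + 3 = 2)
J(m) = 2*m*(11 + m) (J(m) = (11 + m)*(2*m) = 2*m*(11 + m))
x = -52 (x = -2*2*(11 + 2) = -2*2*13 = -1*52 = -52)
U = 16 (U = ((-2 + 1) + 5)**2 = (-1 + 5)**2 = 4**2 = 16)
x*U = -52*16 = -832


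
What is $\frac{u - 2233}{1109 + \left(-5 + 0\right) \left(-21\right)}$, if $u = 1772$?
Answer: $- \frac{461}{1214} \approx -0.37974$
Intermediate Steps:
$\frac{u - 2233}{1109 + \left(-5 + 0\right) \left(-21\right)} = \frac{1772 - 2233}{1109 + \left(-5 + 0\right) \left(-21\right)} = - \frac{461}{1109 - -105} = - \frac{461}{1109 + 105} = - \frac{461}{1214}$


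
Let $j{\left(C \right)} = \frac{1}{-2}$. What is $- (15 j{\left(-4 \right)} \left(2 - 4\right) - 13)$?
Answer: $-2$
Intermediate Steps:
$j{\left(C \right)} = - \frac{1}{2}$
$- (15 j{\left(-4 \right)} \left(2 - 4\right) - 13) = - (15 \left(- \frac{2 - 4}{2}\right) - 13) = - (15 \left(\left(- \frac{1}{2}\right) \left(-2\right)\right) - 13) = - (15 \cdot 1 - 13) = - (15 - 13) = \left(-1\right) 2 = -2$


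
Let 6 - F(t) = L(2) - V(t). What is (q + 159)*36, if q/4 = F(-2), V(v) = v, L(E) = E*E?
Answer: 5724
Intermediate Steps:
L(E) = E²
F(t) = 2 + t (F(t) = 6 - (2² - t) = 6 - (4 - t) = 6 + (-4 + t) = 2 + t)
q = 0 (q = 4*(2 - 2) = 4*0 = 0)
(q + 159)*36 = (0 + 159)*36 = 159*36 = 5724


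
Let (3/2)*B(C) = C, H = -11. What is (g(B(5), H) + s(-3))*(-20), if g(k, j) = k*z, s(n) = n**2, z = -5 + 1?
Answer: 260/3 ≈ 86.667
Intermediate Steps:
z = -4
B(C) = 2*C/3
g(k, j) = -4*k (g(k, j) = k*(-4) = -4*k)
(g(B(5), H) + s(-3))*(-20) = (-8*5/3 + (-3)**2)*(-20) = (-4*10/3 + 9)*(-20) = (-40/3 + 9)*(-20) = -13/3*(-20) = 260/3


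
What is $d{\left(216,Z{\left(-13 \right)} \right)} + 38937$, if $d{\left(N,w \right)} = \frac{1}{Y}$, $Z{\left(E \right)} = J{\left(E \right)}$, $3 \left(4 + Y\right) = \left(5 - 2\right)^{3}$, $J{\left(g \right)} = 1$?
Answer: $\frac{194686}{5} \approx 38937.0$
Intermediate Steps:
$Y = 5$ ($Y = -4 + \frac{\left(5 - 2\right)^{3}}{3} = -4 + \frac{3^{3}}{3} = -4 + \frac{1}{3} \cdot 27 = -4 + 9 = 5$)
$Z{\left(E \right)} = 1$
$d{\left(N,w \right)} = \frac{1}{5}$
$d{\left(216,Z{\left(-13 \right)} \right)} + 38937 = \frac{1}{5} + 38937 = \frac{194686}{5}$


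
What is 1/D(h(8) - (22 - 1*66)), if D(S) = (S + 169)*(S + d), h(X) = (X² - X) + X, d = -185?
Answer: -1/21329 ≈ -4.6885e-5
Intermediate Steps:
h(X) = X²
D(S) = (-185 + S)*(169 + S) (D(S) = (S + 169)*(S - 185) = (169 + S)*(-185 + S) = (-185 + S)*(169 + S))
1/D(h(8) - (22 - 1*66)) = 1/(-31265 + (8² - (22 - 1*66))² - 16*(8² - (22 - 1*66))) = 1/(-31265 + (64 - (22 - 66))² - 16*(64 - (22 - 66))) = 1/(-31265 + (64 - 1*(-44))² - 16*(64 - 1*(-44))) = 1/(-31265 + (64 + 44)² - 16*(64 + 44)) = 1/(-31265 + 108² - 16*108) = 1/(-31265 + 11664 - 1728) = 1/(-21329) = -1/21329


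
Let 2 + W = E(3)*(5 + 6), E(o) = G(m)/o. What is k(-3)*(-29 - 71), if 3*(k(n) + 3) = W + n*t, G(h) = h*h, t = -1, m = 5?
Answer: -25100/9 ≈ -2788.9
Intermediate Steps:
G(h) = h²
E(o) = 25/o (E(o) = 5²/o = 25/o)
W = 269/3 (W = -2 + (25/3)*(5 + 6) = -2 + (25*(⅓))*11 = -2 + (25/3)*11 = -2 + 275/3 = 269/3 ≈ 89.667)
k(n) = 242/9 - n/3 (k(n) = -3 + (269/3 + n*(-1))/3 = -3 + (269/3 - n)/3 = -3 + (269/9 - n/3) = 242/9 - n/3)
k(-3)*(-29 - 71) = (242/9 - ⅓*(-3))*(-29 - 71) = (242/9 + 1)*(-100) = (251/9)*(-100) = -25100/9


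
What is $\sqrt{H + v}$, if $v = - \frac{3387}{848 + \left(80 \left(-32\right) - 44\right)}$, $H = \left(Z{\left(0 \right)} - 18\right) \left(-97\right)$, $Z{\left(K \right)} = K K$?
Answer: $\frac{\sqrt{1347450357}}{878} \approx 41.808$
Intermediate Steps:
$Z{\left(K \right)} = K^{2}$
$H = 1746$ ($H = \left(0^{2} - 18\right) \left(-97\right) = \left(0 - 18\right) \left(-97\right) = \left(-18\right) \left(-97\right) = 1746$)
$v = \frac{3387}{1756}$ ($v = - \frac{3387}{848 - 2604} = - \frac{3387}{-1756} = \left(-3387\right) \left(- \frac{1}{1756}\right) = \frac{3387}{1756} \approx 1.9288$)
$\sqrt{H + v} = \sqrt{1746 + \frac{3387}{1756}} = \sqrt{\frac{3069363}{1756}} = \frac{\sqrt{1347450357}}{878}$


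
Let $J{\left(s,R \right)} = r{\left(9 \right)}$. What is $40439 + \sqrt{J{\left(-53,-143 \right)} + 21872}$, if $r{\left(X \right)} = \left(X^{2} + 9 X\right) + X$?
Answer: $40439 + \sqrt{22043} \approx 40588.0$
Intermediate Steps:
$r{\left(X \right)} = X^{2} + 10 X$
$J{\left(s,R \right)} = 171$ ($J{\left(s,R \right)} = 9 \left(10 + 9\right) = 9 \cdot 19 = 171$)
$40439 + \sqrt{J{\left(-53,-143 \right)} + 21872} = 40439 + \sqrt{171 + 21872} = 40439 + \sqrt{22043}$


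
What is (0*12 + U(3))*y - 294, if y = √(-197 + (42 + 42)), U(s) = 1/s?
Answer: -294 + I*√113/3 ≈ -294.0 + 3.5434*I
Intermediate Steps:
y = I*√113 (y = √(-197 + 84) = √(-113) = I*√113 ≈ 10.63*I)
(0*12 + U(3))*y - 294 = (0*12 + 1/3)*(I*√113) - 294 = (0 + ⅓)*(I*√113) - 294 = (I*√113)/3 - 294 = I*√113/3 - 294 = -294 + I*√113/3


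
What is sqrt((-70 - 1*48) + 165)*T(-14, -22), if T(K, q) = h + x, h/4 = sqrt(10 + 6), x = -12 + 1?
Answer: 5*sqrt(47) ≈ 34.278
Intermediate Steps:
x = -11
h = 16 (h = 4*sqrt(10 + 6) = 4*sqrt(16) = 4*4 = 16)
T(K, q) = 5 (T(K, q) = 16 - 11 = 5)
sqrt((-70 - 1*48) + 165)*T(-14, -22) = sqrt((-70 - 1*48) + 165)*5 = sqrt((-70 - 48) + 165)*5 = sqrt(-118 + 165)*5 = sqrt(47)*5 = 5*sqrt(47)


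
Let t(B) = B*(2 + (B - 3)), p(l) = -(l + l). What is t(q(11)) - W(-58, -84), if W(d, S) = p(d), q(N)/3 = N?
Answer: 940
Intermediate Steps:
p(l) = -2*l
q(N) = 3*N
t(B) = B*(-1 + B) (t(B) = B*(2 + (-3 + B)) = B*(-1 + B))
W(d, S) = -2*d
t(q(11)) - W(-58, -84) = (3*11)*(-1 + 3*11) - (-2)*(-58) = 33*(-1 + 33) - 1*116 = 33*32 - 116 = 1056 - 116 = 940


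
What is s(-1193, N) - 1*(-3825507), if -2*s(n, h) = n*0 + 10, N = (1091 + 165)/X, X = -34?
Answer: 3825502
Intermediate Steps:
N = -628/17 (N = (1091 + 165)/(-34) = 1256*(-1/34) = -628/17 ≈ -36.941)
s(n, h) = -5 (s(n, h) = -(n*0 + 10)/2 = -(0 + 10)/2 = -½*10 = -5)
s(-1193, N) - 1*(-3825507) = -5 - 1*(-3825507) = -5 + 3825507 = 3825502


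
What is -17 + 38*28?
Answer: 1047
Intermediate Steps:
-17 + 38*28 = -17 + 1064 = 1047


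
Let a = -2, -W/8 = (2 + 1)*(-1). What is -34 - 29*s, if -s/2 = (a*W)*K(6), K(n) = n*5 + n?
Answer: -100258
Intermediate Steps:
W = 24 (W = -8*(2 + 1)*(-1) = -24*(-1) = -8*(-3) = 24)
K(n) = 6*n (K(n) = 5*n + n = 6*n)
s = 3456 (s = -2*(-2*24)*6*6 = -(-96)*36 = -2*(-1728) = 3456)
-34 - 29*s = -34 - 29*3456 = -34 - 100224 = -100258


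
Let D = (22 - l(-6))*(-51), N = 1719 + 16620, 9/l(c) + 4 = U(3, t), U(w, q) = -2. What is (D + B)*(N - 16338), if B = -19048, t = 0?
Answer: -81026493/2 ≈ -4.0513e+7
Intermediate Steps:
l(c) = -3/2 (l(c) = 9/(-4 - 2) = 9/(-6) = 9*(-1/6) = -3/2)
N = 18339
D = -2397/2 (D = (22 - 1*(-3/2))*(-51) = (22 + 3/2)*(-51) = (47/2)*(-51) = -2397/2 ≈ -1198.5)
(D + B)*(N - 16338) = (-2397/2 - 19048)*(18339 - 16338) = -40493/2*2001 = -81026493/2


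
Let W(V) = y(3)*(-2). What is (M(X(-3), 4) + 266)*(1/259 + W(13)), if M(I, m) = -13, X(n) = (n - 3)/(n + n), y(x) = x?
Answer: -392909/259 ≈ -1517.0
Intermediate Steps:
X(n) = (-3 + n)/(2*n) (X(n) = (-3 + n)/((2*n)) = (-3 + n)*(1/(2*n)) = (-3 + n)/(2*n))
W(V) = -6 (W(V) = 3*(-2) = -6)
(M(X(-3), 4) + 266)*(1/259 + W(13)) = (-13 + 266)*(1/259 - 6) = 253*(1/259 - 6) = 253*(-1553/259) = -392909/259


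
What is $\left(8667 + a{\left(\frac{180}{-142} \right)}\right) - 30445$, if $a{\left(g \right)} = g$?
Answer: $- \frac{1546328}{71} \approx -21779.0$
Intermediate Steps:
$\left(8667 + a{\left(\frac{180}{-142} \right)}\right) - 30445 = \left(8667 + \frac{180}{-142}\right) - 30445 = \left(8667 + 180 \left(- \frac{1}{142}\right)\right) - 30445 = \left(8667 - \frac{90}{71}\right) - 30445 = \frac{615267}{71} - 30445 = - \frac{1546328}{71}$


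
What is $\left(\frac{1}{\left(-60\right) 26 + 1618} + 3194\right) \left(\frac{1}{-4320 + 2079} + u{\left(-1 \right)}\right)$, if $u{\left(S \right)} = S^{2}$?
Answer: $\frac{69161120}{21663} \approx 3192.6$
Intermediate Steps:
$\left(\frac{1}{\left(-60\right) 26 + 1618} + 3194\right) \left(\frac{1}{-4320 + 2079} + u{\left(-1 \right)}\right) = \left(\frac{1}{\left(-60\right) 26 + 1618} + 3194\right) \left(\frac{1}{-4320 + 2079} + \left(-1\right)^{2}\right) = \left(\frac{1}{-1560 + 1618} + 3194\right) \left(\frac{1}{-2241} + 1\right) = \left(\frac{1}{58} + 3194\right) \left(- \frac{1}{2241} + 1\right) = \left(\frac{1}{58} + 3194\right) \frac{2240}{2241} = \frac{185253}{58} \cdot \frac{2240}{2241} = \frac{69161120}{21663}$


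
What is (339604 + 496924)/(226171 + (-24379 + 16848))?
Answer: 52283/13665 ≈ 3.8261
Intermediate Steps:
(339604 + 496924)/(226171 + (-24379 + 16848)) = 836528/(226171 - 7531) = 836528/218640 = 836528*(1/218640) = 52283/13665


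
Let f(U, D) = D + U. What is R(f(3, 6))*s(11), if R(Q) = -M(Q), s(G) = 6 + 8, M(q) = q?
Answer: -126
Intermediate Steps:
s(G) = 14
R(Q) = -Q
R(f(3, 6))*s(11) = -(6 + 3)*14 = -1*9*14 = -9*14 = -126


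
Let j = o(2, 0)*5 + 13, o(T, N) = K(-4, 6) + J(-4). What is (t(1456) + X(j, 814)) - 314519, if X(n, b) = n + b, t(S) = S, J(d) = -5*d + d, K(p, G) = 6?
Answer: -312126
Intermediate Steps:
J(d) = -4*d
o(T, N) = 22 (o(T, N) = 6 - 4*(-4) = 6 + 16 = 22)
j = 123 (j = 22*5 + 13 = 110 + 13 = 123)
X(n, b) = b + n
(t(1456) + X(j, 814)) - 314519 = (1456 + (814 + 123)) - 314519 = (1456 + 937) - 314519 = 2393 - 314519 = -312126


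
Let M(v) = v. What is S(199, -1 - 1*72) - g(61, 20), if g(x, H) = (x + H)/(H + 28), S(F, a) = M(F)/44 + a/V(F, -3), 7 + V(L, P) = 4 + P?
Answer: 7921/528 ≈ 15.002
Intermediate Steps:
V(L, P) = -3 + P (V(L, P) = -7 + (4 + P) = -3 + P)
S(F, a) = -a/6 + F/44 (S(F, a) = F/44 + a/(-3 - 3) = F*(1/44) + a/(-6) = F/44 + a*(-1/6) = F/44 - a/6 = -a/6 + F/44)
g(x, H) = (H + x)/(28 + H)
S(199, -1 - 1*72) - g(61, 20) = (-(-1 - 1*72)/6 + (1/44)*199) - (20 + 61)/(28 + 20) = (-(-1 - 72)/6 + 199/44) - 81/48 = (-1/6*(-73) + 199/44) - 81/48 = (73/6 + 199/44) - 1*27/16 = 2203/132 - 27/16 = 7921/528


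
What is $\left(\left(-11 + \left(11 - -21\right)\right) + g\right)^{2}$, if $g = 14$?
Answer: $1225$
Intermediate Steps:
$\left(\left(-11 + \left(11 - -21\right)\right) + g\right)^{2} = \left(\left(-11 + \left(11 - -21\right)\right) + 14\right)^{2} = \left(\left(-11 + \left(11 + 21\right)\right) + 14\right)^{2} = \left(\left(-11 + 32\right) + 14\right)^{2} = \left(21 + 14\right)^{2} = 35^{2} = 1225$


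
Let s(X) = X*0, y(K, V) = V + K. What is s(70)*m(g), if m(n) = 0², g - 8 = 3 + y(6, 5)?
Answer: 0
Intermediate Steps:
y(K, V) = K + V
s(X) = 0
g = 22 (g = 8 + (3 + (6 + 5)) = 8 + (3 + 11) = 8 + 14 = 22)
m(n) = 0
s(70)*m(g) = 0*0 = 0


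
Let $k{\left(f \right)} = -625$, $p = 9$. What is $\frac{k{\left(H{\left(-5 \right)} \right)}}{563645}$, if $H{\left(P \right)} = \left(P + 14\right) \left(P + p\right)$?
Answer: $- \frac{125}{112729} \approx -0.0011089$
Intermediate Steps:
$H{\left(P \right)} = \left(9 + P\right) \left(14 + P\right)$ ($H{\left(P \right)} = \left(P + 14\right) \left(P + 9\right) = \left(14 + P\right) \left(9 + P\right) = \left(9 + P\right) \left(14 + P\right)$)
$\frac{k{\left(H{\left(-5 \right)} \right)}}{563645} = - \frac{625}{563645} = \left(-625\right) \frac{1}{563645} = - \frac{125}{112729}$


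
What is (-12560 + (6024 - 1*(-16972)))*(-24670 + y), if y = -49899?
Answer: -778202084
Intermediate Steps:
(-12560 + (6024 - 1*(-16972)))*(-24670 + y) = (-12560 + (6024 - 1*(-16972)))*(-24670 - 49899) = (-12560 + (6024 + 16972))*(-74569) = (-12560 + 22996)*(-74569) = 10436*(-74569) = -778202084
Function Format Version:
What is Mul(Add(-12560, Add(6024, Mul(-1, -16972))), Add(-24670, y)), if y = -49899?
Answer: -778202084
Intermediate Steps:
Mul(Add(-12560, Add(6024, Mul(-1, -16972))), Add(-24670, y)) = Mul(Add(-12560, Add(6024, Mul(-1, -16972))), Add(-24670, -49899)) = Mul(Add(-12560, Add(6024, 16972)), -74569) = Mul(Add(-12560, 22996), -74569) = Mul(10436, -74569) = -778202084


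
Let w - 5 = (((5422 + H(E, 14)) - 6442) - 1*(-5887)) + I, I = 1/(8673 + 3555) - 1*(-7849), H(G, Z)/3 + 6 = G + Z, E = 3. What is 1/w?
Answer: 12228/155955913 ≈ 7.8407e-5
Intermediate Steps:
H(G, Z) = -18 + 3*G + 3*Z (H(G, Z) = -18 + 3*(G + Z) = -18 + (3*G + 3*Z) = -18 + 3*G + 3*Z)
I = 95977573/12228 (I = 1/12228 + 7849 = 95977573/12228 ≈ 7849.0)
w = 155955913/12228 (w = 5 + ((((5422 + (-18 + 3*3 + 3*14)) - 6442) - 1*(-5887)) + 95977573/12228) = 5 + ((((5422 + (-18 + 9 + 42)) - 6442) + 5887) + 95977573/12228) = 5 + ((((5422 + 33) - 6442) + 5887) + 95977573/12228) = 5 + (((5455 - 6442) + 5887) + 95977573/12228) = 5 + ((-987 + 5887) + 95977573/12228) = 5 + (4900 + 95977573/12228) = 5 + 155894773/12228 = 155955913/12228 ≈ 12754.)
1/w = 1/(155955913/12228) = 12228/155955913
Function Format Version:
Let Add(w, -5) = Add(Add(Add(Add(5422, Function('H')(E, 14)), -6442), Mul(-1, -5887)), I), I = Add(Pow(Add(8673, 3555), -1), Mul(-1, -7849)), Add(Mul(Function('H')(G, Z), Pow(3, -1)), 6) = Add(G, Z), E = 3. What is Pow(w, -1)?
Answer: Rational(12228, 155955913) ≈ 7.8407e-5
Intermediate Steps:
Function('H')(G, Z) = Add(-18, Mul(3, G), Mul(3, Z)) (Function('H')(G, Z) = Add(-18, Mul(3, Add(G, Z))) = Add(-18, Add(Mul(3, G), Mul(3, Z))) = Add(-18, Mul(3, G), Mul(3, Z)))
I = Rational(95977573, 12228) (I = Add(Pow(12228, -1), 7849) = Add(Rational(1, 12228), 7849) = Rational(95977573, 12228) ≈ 7849.0)
w = Rational(155955913, 12228) (w = Add(5, Add(Add(Add(Add(5422, Add(-18, Mul(3, 3), Mul(3, 14))), -6442), Mul(-1, -5887)), Rational(95977573, 12228))) = Add(5, Add(Add(Add(Add(5422, Add(-18, 9, 42)), -6442), 5887), Rational(95977573, 12228))) = Add(5, Add(Add(Add(Add(5422, 33), -6442), 5887), Rational(95977573, 12228))) = Add(5, Add(Add(Add(5455, -6442), 5887), Rational(95977573, 12228))) = Add(5, Add(Add(-987, 5887), Rational(95977573, 12228))) = Add(5, Add(4900, Rational(95977573, 12228))) = Add(5, Rational(155894773, 12228)) = Rational(155955913, 12228) ≈ 12754.)
Pow(w, -1) = Pow(Rational(155955913, 12228), -1) = Rational(12228, 155955913)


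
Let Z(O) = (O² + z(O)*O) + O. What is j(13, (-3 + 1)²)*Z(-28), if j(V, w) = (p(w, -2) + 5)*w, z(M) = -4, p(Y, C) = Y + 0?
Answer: 31248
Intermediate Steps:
p(Y, C) = Y
Z(O) = O² - 3*O (Z(O) = (O² - 4*O) + O = O² - 3*O)
j(V, w) = w*(5 + w) (j(V, w) = (w + 5)*w = (5 + w)*w = w*(5 + w))
j(13, (-3 + 1)²)*Z(-28) = ((-3 + 1)²*(5 + (-3 + 1)²))*(-28*(-3 - 28)) = ((-2)²*(5 + (-2)²))*(-28*(-31)) = (4*(5 + 4))*868 = (4*9)*868 = 36*868 = 31248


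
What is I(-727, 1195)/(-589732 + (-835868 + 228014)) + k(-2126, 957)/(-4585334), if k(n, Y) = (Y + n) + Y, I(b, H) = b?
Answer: 137977925/211205069374 ≈ 0.00065329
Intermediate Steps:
k(n, Y) = n + 2*Y
I(-727, 1195)/(-589732 + (-835868 + 228014)) + k(-2126, 957)/(-4585334) = -727/(-589732 + (-835868 + 228014)) + (-2126 + 2*957)/(-4585334) = -727/(-589732 - 607854) + (-2126 + 1914)*(-1/4585334) = -727/(-1197586) - 212*(-1/4585334) = -727*(-1/1197586) + 106/2292667 = 727/1197586 + 106/2292667 = 137977925/211205069374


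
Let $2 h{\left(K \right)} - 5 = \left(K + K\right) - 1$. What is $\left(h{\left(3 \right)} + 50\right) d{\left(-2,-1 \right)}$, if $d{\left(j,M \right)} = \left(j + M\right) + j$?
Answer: $-275$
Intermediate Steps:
$d{\left(j,M \right)} = M + 2 j$ ($d{\left(j,M \right)} = \left(M + j\right) + j = M + 2 j$)
$h{\left(K \right)} = 2 + K$ ($h{\left(K \right)} = \frac{5}{2} + \frac{\left(K + K\right) - 1}{2} = \frac{5}{2} + \frac{2 K - 1}{2} = \frac{5}{2} + \frac{-1 + 2 K}{2} = \frac{5}{2} + \left(- \frac{1}{2} + K\right) = 2 + K$)
$\left(h{\left(3 \right)} + 50\right) d{\left(-2,-1 \right)} = \left(\left(2 + 3\right) + 50\right) \left(-1 + 2 \left(-2\right)\right) = \left(5 + 50\right) \left(-1 - 4\right) = 55 \left(-5\right) = -275$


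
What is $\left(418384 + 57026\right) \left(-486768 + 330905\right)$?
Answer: $-74098828830$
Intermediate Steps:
$\left(418384 + 57026\right) \left(-486768 + 330905\right) = 475410 \left(-155863\right) = -74098828830$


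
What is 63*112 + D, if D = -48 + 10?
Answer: 7018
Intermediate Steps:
D = -38
63*112 + D = 63*112 - 38 = 7056 - 38 = 7018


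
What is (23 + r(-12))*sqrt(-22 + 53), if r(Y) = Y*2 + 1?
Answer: 0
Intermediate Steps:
r(Y) = 1 + 2*Y (r(Y) = 2*Y + 1 = 1 + 2*Y)
(23 + r(-12))*sqrt(-22 + 53) = (23 + (1 + 2*(-12)))*sqrt(-22 + 53) = (23 + (1 - 24))*sqrt(31) = (23 - 23)*sqrt(31) = 0*sqrt(31) = 0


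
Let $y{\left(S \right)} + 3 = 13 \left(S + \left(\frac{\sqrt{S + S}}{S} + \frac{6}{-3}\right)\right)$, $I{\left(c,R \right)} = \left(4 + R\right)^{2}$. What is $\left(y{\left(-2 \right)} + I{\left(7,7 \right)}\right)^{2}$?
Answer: $4187 - 1716 i \approx 4187.0 - 1716.0 i$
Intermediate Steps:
$y{\left(S \right)} = -29 + 13 S + \frac{13 \sqrt{2}}{\sqrt{S}}$ ($y{\left(S \right)} = -3 + 13 \left(S + \left(\frac{\sqrt{S + S}}{S} + \frac{6}{-3}\right)\right) = -3 + 13 \left(S + \left(\frac{\sqrt{2 S}}{S} + 6 \left(- \frac{1}{3}\right)\right)\right) = -3 + 13 \left(S - \left(2 - \frac{\sqrt{2} \sqrt{S}}{S}\right)\right) = -3 + 13 \left(S - \left(2 - \frac{\sqrt{2}}{\sqrt{S}}\right)\right) = -3 + 13 \left(-2 + S + \frac{\sqrt{2}}{\sqrt{S}}\right) = -3 + \left(-26 + 13 S + \frac{13 \sqrt{2}}{\sqrt{S}}\right) = -29 + 13 S + \frac{13 \sqrt{2}}{\sqrt{S}}$)
$\left(y{\left(-2 \right)} + I{\left(7,7 \right)}\right)^{2} = \left(\left(-29 + 13 \left(-2\right) + \frac{13 \sqrt{2}}{i \sqrt{2}}\right) + \left(4 + 7\right)^{2}\right)^{2} = \left(\left(-29 - 26 + 13 \sqrt{2} \left(- \frac{i \sqrt{2}}{2}\right)\right) + 11^{2}\right)^{2} = \left(\left(-29 - 26 - 13 i\right) + 121\right)^{2} = \left(\left(-55 - 13 i\right) + 121\right)^{2} = \left(66 - 13 i\right)^{2}$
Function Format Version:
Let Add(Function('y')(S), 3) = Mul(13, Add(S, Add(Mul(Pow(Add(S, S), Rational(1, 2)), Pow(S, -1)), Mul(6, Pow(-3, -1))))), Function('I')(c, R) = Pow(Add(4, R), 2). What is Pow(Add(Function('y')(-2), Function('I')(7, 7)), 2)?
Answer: Add(4187, Mul(-1716, I)) ≈ Add(4187.0, Mul(-1716.0, I))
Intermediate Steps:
Function('y')(S) = Add(-29, Mul(13, S), Mul(13, Pow(2, Rational(1, 2)), Pow(S, Rational(-1, 2)))) (Function('y')(S) = Add(-3, Mul(13, Add(S, Add(Mul(Pow(Add(S, S), Rational(1, 2)), Pow(S, -1)), Mul(6, Pow(-3, -1)))))) = Add(-3, Mul(13, Add(S, Add(Mul(Pow(Mul(2, S), Rational(1, 2)), Pow(S, -1)), Mul(6, Rational(-1, 3)))))) = Add(-3, Mul(13, Add(S, Add(Mul(Mul(Pow(2, Rational(1, 2)), Pow(S, Rational(1, 2))), Pow(S, -1)), -2)))) = Add(-3, Mul(13, Add(S, Add(Mul(Pow(2, Rational(1, 2)), Pow(S, Rational(-1, 2))), -2)))) = Add(-3, Mul(13, Add(S, Add(-2, Mul(Pow(2, Rational(1, 2)), Pow(S, Rational(-1, 2))))))) = Add(-3, Mul(13, Add(-2, S, Mul(Pow(2, Rational(1, 2)), Pow(S, Rational(-1, 2)))))) = Add(-3, Add(-26, Mul(13, S), Mul(13, Pow(2, Rational(1, 2)), Pow(S, Rational(-1, 2))))) = Add(-29, Mul(13, S), Mul(13, Pow(2, Rational(1, 2)), Pow(S, Rational(-1, 2)))))
Pow(Add(Function('y')(-2), Function('I')(7, 7)), 2) = Pow(Add(Add(-29, Mul(13, -2), Mul(13, Pow(2, Rational(1, 2)), Pow(-2, Rational(-1, 2)))), Pow(Add(4, 7), 2)), 2) = Pow(Add(Add(-29, -26, Mul(13, Pow(2, Rational(1, 2)), Mul(Rational(-1, 2), I, Pow(2, Rational(1, 2))))), Pow(11, 2)), 2) = Pow(Add(Add(-29, -26, Mul(-13, I)), 121), 2) = Pow(Add(Add(-55, Mul(-13, I)), 121), 2) = Pow(Add(66, Mul(-13, I)), 2)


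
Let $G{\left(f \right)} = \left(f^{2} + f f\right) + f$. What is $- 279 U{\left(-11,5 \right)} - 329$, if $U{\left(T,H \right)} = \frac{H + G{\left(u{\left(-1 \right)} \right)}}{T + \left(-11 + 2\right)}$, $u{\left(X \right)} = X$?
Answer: $- \frac{2453}{10} \approx -245.3$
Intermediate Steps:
$G{\left(f \right)} = f + 2 f^{2}$ ($G{\left(f \right)} = \left(f^{2} + f^{2}\right) + f = 2 f^{2} + f = f + 2 f^{2}$)
$U{\left(T,H \right)} = \frac{1 + H}{-9 + T}$ ($U{\left(T,H \right)} = \frac{H - \left(1 + 2 \left(-1\right)\right)}{T + \left(-11 + 2\right)} = \frac{H - \left(1 - 2\right)}{T - 9} = \frac{H - -1}{-9 + T} = \frac{H + 1}{-9 + T} = \frac{1 + H}{-9 + T}$)
$- 279 U{\left(-11,5 \right)} - 329 = - 279 \frac{1 + 5}{-9 - 11} - 329 = - 279 \frac{1}{-20} \cdot 6 - 329 = - 279 \left(\left(- \frac{1}{20}\right) 6\right) - 329 = \left(-279\right) \left(- \frac{3}{10}\right) - 329 = \frac{837}{10} - 329 = - \frac{2453}{10}$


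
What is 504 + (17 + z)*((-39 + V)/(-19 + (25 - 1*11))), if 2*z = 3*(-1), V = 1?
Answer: 3109/5 ≈ 621.80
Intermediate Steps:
z = -3/2 (z = (3*(-1))/2 = (½)*(-3) = -3/2 ≈ -1.5000)
504 + (17 + z)*((-39 + V)/(-19 + (25 - 1*11))) = 504 + (17 - 3/2)*((-39 + 1)/(-19 + (25 - 1*11))) = 504 + 31*(-38/(-19 + (25 - 11)))/2 = 504 + 31*(-38/(-19 + 14))/2 = 504 + 31*(-38/(-5))/2 = 504 + 31*(-38*(-⅕))/2 = 504 + (31/2)*(38/5) = 504 + 589/5 = 3109/5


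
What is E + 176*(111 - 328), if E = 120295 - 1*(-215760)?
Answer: 297863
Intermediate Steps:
E = 336055 (E = 120295 + 215760 = 336055)
E + 176*(111 - 328) = 336055 + 176*(111 - 328) = 336055 + 176*(-217) = 336055 - 38192 = 297863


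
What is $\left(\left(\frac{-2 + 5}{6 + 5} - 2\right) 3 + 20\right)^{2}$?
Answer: $\frac{26569}{121} \approx 219.58$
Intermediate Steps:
$\left(\left(\frac{-2 + 5}{6 + 5} - 2\right) 3 + 20\right)^{2} = \left(\left(\frac{3}{11} - 2\right) 3 + 20\right)^{2} = \left(\left(- \frac{19}{11}\right) 3 + 20\right)^{2} = \left(- \frac{57}{11} + 20\right)^{2} = \left(\frac{163}{11}\right)^{2} = \frac{26569}{121}$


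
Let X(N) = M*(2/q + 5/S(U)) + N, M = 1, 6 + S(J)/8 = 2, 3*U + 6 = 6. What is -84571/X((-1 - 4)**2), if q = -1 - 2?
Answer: -8118816/2321 ≈ -3498.0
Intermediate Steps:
U = 0 (U = -2 + (1/3)*6 = -2 + 2 = 0)
S(J) = -32 (S(J) = -48 + 8*2 = -48 + 16 = -32)
q = -3
X(N) = -79/96 + N (X(N) = 1*(2/(-3) + 5/(-32)) + N = 1*(2*(-1/3) + 5*(-1/32)) + N = 1*(-2/3 - 5/32) + N = 1*(-79/96) + N = -79/96 + N)
-84571/X((-1 - 4)**2) = -84571/(-79/96 + (-1 - 4)**2) = -84571/(-79/96 + (-5)**2) = -84571/(-79/96 + 25) = -84571/2321/96 = -84571*96/2321 = -8118816/2321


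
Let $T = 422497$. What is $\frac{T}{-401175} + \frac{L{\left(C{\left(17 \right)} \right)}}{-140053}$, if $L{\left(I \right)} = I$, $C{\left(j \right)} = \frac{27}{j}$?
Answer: $- \frac{1005934361522}{955157958675} \approx -1.0532$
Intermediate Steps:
$\frac{T}{-401175} + \frac{L{\left(C{\left(17 \right)} \right)}}{-140053} = \frac{422497}{-401175} + \frac{27 \cdot \frac{1}{17}}{-140053} = 422497 \left(- \frac{1}{401175}\right) + 27 \cdot \frac{1}{17} \left(- \frac{1}{140053}\right) = - \frac{422497}{401175} + \frac{27}{17} \left(- \frac{1}{140053}\right) = - \frac{422497}{401175} - \frac{27}{2380901} = - \frac{1005934361522}{955157958675}$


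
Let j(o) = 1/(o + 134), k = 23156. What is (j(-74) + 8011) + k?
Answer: 1870021/60 ≈ 31167.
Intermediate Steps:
j(o) = 1/(134 + o)
(j(-74) + 8011) + k = (1/(134 - 74) + 8011) + 23156 = (1/60 + 8011) + 23156 = 480661/60 + 23156 = 1870021/60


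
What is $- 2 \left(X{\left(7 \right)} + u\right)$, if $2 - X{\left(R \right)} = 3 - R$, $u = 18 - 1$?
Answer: $-46$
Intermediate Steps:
$u = 17$ ($u = 18 - 1 = 17$)
$X{\left(R \right)} = -1 + R$ ($X{\left(R \right)} = 2 - \left(3 - R\right) = 2 + \left(-3 + R\right) = -1 + R$)
$- 2 \left(X{\left(7 \right)} + u\right) = - 2 \left(\left(-1 + 7\right) + 17\right) = - 2 \left(6 + 17\right) = \left(-2\right) 23 = -46$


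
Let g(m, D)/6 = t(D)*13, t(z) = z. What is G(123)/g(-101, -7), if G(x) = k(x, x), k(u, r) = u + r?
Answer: -41/91 ≈ -0.45055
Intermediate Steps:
k(u, r) = r + u
g(m, D) = 78*D (g(m, D) = 6*(D*13) = 6*(13*D) = 78*D)
G(x) = 2*x (G(x) = x + x = 2*x)
G(123)/g(-101, -7) = (2*123)/((78*(-7))) = 246/(-546) = 246*(-1/546) = -41/91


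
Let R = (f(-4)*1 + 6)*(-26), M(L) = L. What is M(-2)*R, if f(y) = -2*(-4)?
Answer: 728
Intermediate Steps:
f(y) = 8
R = -364 (R = (8*1 + 6)*(-26) = (8 + 6)*(-26) = 14*(-26) = -364)
M(-2)*R = -2*(-364) = 728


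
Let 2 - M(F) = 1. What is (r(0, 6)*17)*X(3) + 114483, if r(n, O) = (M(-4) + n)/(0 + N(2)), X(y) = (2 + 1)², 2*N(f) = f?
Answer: 114636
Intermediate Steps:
N(f) = f/2
X(y) = 9 (X(y) = 3² = 9)
M(F) = 1 (M(F) = 2 - 1*1 = 2 - 1 = 1)
r(n, O) = 1 + n (r(n, O) = (1 + n)/(0 + (½)*2) = (1 + n)/(0 + 1) = (1 + n)/1 = (1 + n)*1 = 1 + n)
(r(0, 6)*17)*X(3) + 114483 = ((1 + 0)*17)*9 + 114483 = (1*17)*9 + 114483 = 17*9 + 114483 = 153 + 114483 = 114636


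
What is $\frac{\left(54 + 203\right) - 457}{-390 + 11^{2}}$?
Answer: $\frac{200}{269} \approx 0.74349$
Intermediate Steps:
$\frac{\left(54 + 203\right) - 457}{-390 + 11^{2}} = \frac{257 - 457}{-390 + 121} = - \frac{200}{-269} = \left(-200\right) \left(- \frac{1}{269}\right) = \frac{200}{269}$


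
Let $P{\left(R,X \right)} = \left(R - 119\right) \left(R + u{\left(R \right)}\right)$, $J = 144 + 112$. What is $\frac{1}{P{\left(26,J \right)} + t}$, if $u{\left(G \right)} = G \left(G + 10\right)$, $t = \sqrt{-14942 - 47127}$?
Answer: $- \frac{89466}{8004227225} - \frac{i \sqrt{62069}}{8004227225} \approx -1.1177 \cdot 10^{-5} - 3.1126 \cdot 10^{-8} i$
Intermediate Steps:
$t = i \sqrt{62069}$ ($t = \sqrt{-62069} = i \sqrt{62069} \approx 249.14 i$)
$u{\left(G \right)} = G \left(10 + G\right)$
$J = 256$
$P{\left(R,X \right)} = \left(-119 + R\right) \left(R + R \left(10 + R\right)\right)$ ($P{\left(R,X \right)} = \left(R - 119\right) \left(R + R \left(10 + R\right)\right) = \left(-119 + R\right) \left(R + R \left(10 + R\right)\right)$)
$\frac{1}{P{\left(26,J \right)} + t} = \frac{1}{26 \left(-1309 + 26^{2} - 2808\right) + i \sqrt{62069}} = \frac{1}{26 \left(-1309 + 676 - 2808\right) + i \sqrt{62069}} = \frac{1}{26 \left(-3441\right) + i \sqrt{62069}} = \frac{1}{-89466 + i \sqrt{62069}}$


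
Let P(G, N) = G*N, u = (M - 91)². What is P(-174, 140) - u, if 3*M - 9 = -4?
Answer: -291064/9 ≈ -32340.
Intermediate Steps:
M = 5/3 (M = 3 + (⅓)*(-4) = 3 - 4/3 = 5/3 ≈ 1.6667)
u = 71824/9 (u = (5/3 - 91)² = (-268/3)² = 71824/9 ≈ 7980.4)
P(-174, 140) - u = -174*140 - 1*71824/9 = -24360 - 71824/9 = -291064/9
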